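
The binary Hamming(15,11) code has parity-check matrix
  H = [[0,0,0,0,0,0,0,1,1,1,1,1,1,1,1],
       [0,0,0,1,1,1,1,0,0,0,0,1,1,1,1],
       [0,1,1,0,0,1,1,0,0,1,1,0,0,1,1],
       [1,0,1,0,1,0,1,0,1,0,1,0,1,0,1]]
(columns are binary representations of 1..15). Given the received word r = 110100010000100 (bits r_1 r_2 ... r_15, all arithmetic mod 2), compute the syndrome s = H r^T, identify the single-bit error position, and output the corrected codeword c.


s = (0, 0, 1, 0)^T, error position = 2, corrected codeword c = 100100010000100

Compute s = H r^T mod 2 one row at a time:
  s_1 = 1 + 0 + 0 + 0 + 0 + 1 + 0 + 0 = 2 ≡ 0 (mod 2).
  s_2 = 1 + 0 + 0 + 0 + 0 + 1 + 0 + 0 = 2 ≡ 0 (mod 2).
  s_3 = 1 + 0 + 0 + 0 + 0 + 0 + 0 + 0 = 1 ≡ 1 (mod 2).
  s_4 = 1 + 0 + 0 + 0 + 0 + 0 + 1 + 0 = 2 ≡ 0 (mod 2).
s = (0, 0, 1, 0)^T — this equals column 2 of H (binary 0010), so error is at position 2.
Correct: flip bit 2 of r = 110100010000100 to get c = 100100010000100.


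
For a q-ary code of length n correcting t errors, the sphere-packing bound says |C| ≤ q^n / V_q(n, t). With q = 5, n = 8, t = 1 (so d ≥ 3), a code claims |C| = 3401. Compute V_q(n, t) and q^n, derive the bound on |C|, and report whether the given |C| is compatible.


V_q(n, t) = 33, q^n = 390625, Hamming bound = 11837, |C| = 3401 ≤ bound (satisfied).

Step 1: Compute V_q(n, t) = Σ_{j=0}^1 C(n, j) (q−1)^j.
  j = 0: C(8,0)·(4)^0 = 1·1 = 1.
  j = 1: C(8,1)·(4)^1 = 8·4 = 32.
  V_q(n, t) = 1 + 32 = 33.
Step 2: q^n = 5^8 = 390625.
Step 3: Hamming bound ⌊q^n / V_q(n,t)⌋ = ⌊390625/33⌋ = 11837.
Step 4: Compare |C| = 3401 to 11837: satisfied.
The claimed |C| lies below the Hamming bound.


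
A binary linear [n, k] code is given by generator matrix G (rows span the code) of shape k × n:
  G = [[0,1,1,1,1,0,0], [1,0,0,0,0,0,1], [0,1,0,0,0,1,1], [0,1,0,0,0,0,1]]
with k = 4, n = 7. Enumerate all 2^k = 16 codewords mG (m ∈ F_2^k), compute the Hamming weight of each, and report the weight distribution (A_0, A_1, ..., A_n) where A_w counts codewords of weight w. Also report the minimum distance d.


Weight distribution: A_0 = 1, A_1 = 1, A_2 = 3, A_3 = 3, A_4 = 3, A_5 = 3, A_6 = 1, A_7 = 1. Minimum distance d = 1.

Enumerate all 2^4 = 16 messages m ∈ F_2^4.
For each, compute codeword c = mG in F_2^7, then tally its weight.
  m = 0000 → c = 0000000, weight = 0.
  m = 1000 → c = 0111100, weight = 4.
  m = 0100 → c = 1000001, weight = 2.
  m = 1100 → c = 1111101, weight = 6.
  m = 0010 → c = 0100011, weight = 3.
  m = 1010 → c = 0011111, weight = 5.
  m = 0110 → c = 1100010, weight = 3.
  m = 1110 → c = 1011110, weight = 5.
  m = 0001 → c = 0100001, weight = 2.
  m = 1001 → c = 0011101, weight = 4.
  m = 0101 → c = 1100000, weight = 2.
  m = 1101 → c = 1011100, weight = 4.
  m = 0011 → c = 0000010, weight = 1.
  m = 1011 → c = 0111110, weight = 5.
  m = 0111 → c = 1000011, weight = 3.
  m = 1111 → c = 1111111, weight = 7.
Tally weights:
  weight 0: 1 codewords.
  weight 1: 1 codewords.
  weight 2: 3 codewords.
  weight 3: 3 codewords.
  weight 4: 3 codewords.
  weight 5: 3 codewords.
  weight 6: 1 codewords.
  weight 7: 1 codewords.
Minimum distance d = smallest w > 0 with A_w > 0 = 1.
Sanity: Σ A_w = 16 = 2^4 = 16 ✓.


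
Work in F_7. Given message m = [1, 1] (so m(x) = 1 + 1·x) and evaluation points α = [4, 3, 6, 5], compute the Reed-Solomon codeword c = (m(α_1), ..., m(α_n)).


c = [5, 4, 0, 6]

Message polynomial: m(x) = 1 + 1·x (mod 7).
For each evaluation point α_i, compute m(α_i) mod 7:
  α_1 = 4: Horner steps 1 → 5, so m(4) = 5.
  α_2 = 3: Horner steps 1 → 4, so m(3) = 4.
  α_3 = 6: Horner steps 1 → 0, so m(6) = 0.
  α_4 = 5: Horner steps 1 → 6, so m(5) = 6.
Codeword c = [5, 4, 0, 6] ∈ F_7^4.


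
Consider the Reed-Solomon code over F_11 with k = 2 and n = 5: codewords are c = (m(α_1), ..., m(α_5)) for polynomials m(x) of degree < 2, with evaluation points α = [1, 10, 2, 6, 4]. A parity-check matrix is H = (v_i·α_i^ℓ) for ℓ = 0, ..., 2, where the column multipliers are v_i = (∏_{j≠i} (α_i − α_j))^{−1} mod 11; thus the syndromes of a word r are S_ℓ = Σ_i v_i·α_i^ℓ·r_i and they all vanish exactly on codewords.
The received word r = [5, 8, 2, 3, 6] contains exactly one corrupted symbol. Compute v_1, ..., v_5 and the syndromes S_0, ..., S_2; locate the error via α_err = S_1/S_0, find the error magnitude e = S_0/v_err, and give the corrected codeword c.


S = (2, 4, 8), error at position 3, error magnitude e = 4, c = [5, 8, 9, 3, 6].

Step 1: column multipliers v_i = (∏_{j≠i}(α_i − α_j))^{−1} mod 11.
  i = 1 (α = 1): (1−10)(1−2)(1−6)(1−4) = (−9)·(−1)·(−5)·(−3) = 135 ≡ 3, so v_1 = 3^{−1} = 4 (mod 11).
  i = 2 (α = 10): (10−1)(10−2)(10−6)(10−4) = 9·8·4·6 = 1728 ≡ 1, so v_2 = 1^{−1} = 1 (mod 11).
  i = 3 (α = 2): (2−1)(2−10)(2−6)(2−4) = 1·(−8)·(−4)·(−2) = −64 ≡ 2, so v_3 = 2^{−1} = 6 (mod 11).
  i = 4 (α = 6): (6−1)(6−10)(6−2)(6−4) = 5·(−4)·4·2 = −160 ≡ 5, so v_4 = 5^{−1} = 9 (mod 11).
  i = 5 (α = 4): (4−1)(4−10)(4−2)(4−6) = 3·(−6)·2·(−2) = 72 ≡ 6, so v_5 = 6^{−1} = 2 (mod 11).
  v = [4, 1, 6, 9, 2].
Step 2: syndromes of r = [5, 8, 2, 3, 6] (all sums mod 11).
  S_0 = Σ v_i r_i = 4·5 + 1·8 + 6·2 + 9·3 + 2·6 = 79 ≡ 2.
  S_1 = Σ v_i α_i r_i = 4·1·5 + 1·10·8 + 6·2·2 + 9·6·3 + 2·4·6 = 334 ≡ 4.
  α_i^2 mod 11 = [1, 1, 4, 3, 5].
  S_2 = Σ v_i α_i^2 r_i = 4·1·5 + 1·1·8 + 6·4·2 + 9·3·3 + 2·5·6 = 217 ≡ 8.
  S = (2, 4, 8) ≠ 0, so r is not a codeword (an error is present).
Step 3: locate the error. For a single error e at position i, S_ℓ = v_i·e·α_i^ℓ, so α_err = S_1/S_0.
  S_0^{−1} = 2^{−1} = 6 (mod 11), so α_err = 4·6 = 24 ≡ 2 = α_3. Error position i = 3.
  Consistency check: S_2/S_1 = 8·3 = 24 ≡ 2 = α_err ✓ (single-error assumption holds).
Step 4: error magnitude e = S_0/v_3 = S_0·∏_{j≠3}(α_3 − α_j) = 2·2 = 4 ≡ 4 (mod 11).
Step 5: correct position 3: c_3 = r_3 − e = 2 − 4 ≡ 9 (mod 11). Hence c = [5, 8, 9, 3, 6].
  Check: interpolating c through the α_i gives m(x) = 1 + 4·x (degree < 2) with m(α_i) = c_i for every i, so c is indeed a codeword.


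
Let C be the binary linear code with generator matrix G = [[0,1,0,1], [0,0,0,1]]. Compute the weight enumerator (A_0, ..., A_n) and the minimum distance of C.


Weight distribution: A_0 = 1, A_1 = 2, A_2 = 1. Minimum distance d = 1.

Enumerate all 2^2 = 4 messages m ∈ F_2^2.
For each, compute codeword c = mG in F_2^4, then tally its weight.
  m = 00 → c = 0000, weight = 0.
  m = 10 → c = 0101, weight = 2.
  m = 01 → c = 0001, weight = 1.
  m = 11 → c = 0100, weight = 1.
Tally weights:
  weight 0: 1 codewords.
  weight 1: 2 codewords.
  weight 2: 1 codewords.
Minimum distance d = smallest w > 0 with A_w > 0 = 1.
Sanity: Σ A_w = 4 = 2^2 = 4 ✓.


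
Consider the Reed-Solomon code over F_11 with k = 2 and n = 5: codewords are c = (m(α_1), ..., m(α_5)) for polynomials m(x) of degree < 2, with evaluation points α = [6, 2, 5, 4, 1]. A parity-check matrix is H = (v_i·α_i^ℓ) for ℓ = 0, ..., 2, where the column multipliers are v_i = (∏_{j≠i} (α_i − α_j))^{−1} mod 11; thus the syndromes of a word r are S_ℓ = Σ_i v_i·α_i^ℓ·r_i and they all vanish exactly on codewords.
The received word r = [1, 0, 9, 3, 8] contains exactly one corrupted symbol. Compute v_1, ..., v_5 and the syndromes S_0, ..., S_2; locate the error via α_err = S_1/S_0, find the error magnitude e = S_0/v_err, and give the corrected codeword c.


S = (8, 10, 7), error at position 4, error magnitude e = 8, c = [1, 0, 9, 6, 8].

Step 1: column multipliers v_i = (∏_{j≠i}(α_i − α_j))^{−1} mod 11.
  i = 1 (α = 6): (6−2)(6−5)(6−4)(6−1) = 4·1·2·5 = 40 ≡ 7, so v_1 = 7^{−1} = 8 (mod 11).
  i = 2 (α = 2): (2−6)(2−5)(2−4)(2−1) = (−4)·(−3)·(−2)·1 = −24 ≡ 9, so v_2 = 9^{−1} = 5 (mod 11).
  i = 3 (α = 5): (5−6)(5−2)(5−4)(5−1) = (−1)·3·1·4 = −12 ≡ 10, so v_3 = 10^{−1} = 10 (mod 11).
  i = 4 (α = 4): (4−6)(4−2)(4−5)(4−1) = (−2)·2·(−1)·3 = 12 ≡ 1, so v_4 = 1^{−1} = 1 (mod 11).
  i = 5 (α = 1): (1−6)(1−2)(1−5)(1−4) = (−5)·(−1)·(−4)·(−3) = 60 ≡ 5, so v_5 = 5^{−1} = 9 (mod 11).
  v = [8, 5, 10, 1, 9].
Step 2: syndromes of r = [1, 0, 9, 3, 8] (all sums mod 11).
  S_0 = Σ v_i r_i = 8·1 + 5·0 + 10·9 + 1·3 + 9·8 = 173 ≡ 8.
  S_1 = Σ v_i α_i r_i = 8·6·1 + 5·2·0 + 10·5·9 + 1·4·3 + 9·1·8 = 582 ≡ 10.
  α_i^2 mod 11 = [3, 4, 3, 5, 1].
  S_2 = Σ v_i α_i^2 r_i = 8·3·1 + 5·4·0 + 10·3·9 + 1·5·3 + 9·1·8 = 381 ≡ 7.
  S = (8, 10, 7) ≠ 0, so r is not a codeword (an error is present).
Step 3: locate the error. For a single error e at position i, S_ℓ = v_i·e·α_i^ℓ, so α_err = S_1/S_0.
  S_0^{−1} = 8^{−1} = 7 (mod 11), so α_err = 10·7 = 70 ≡ 4 = α_4. Error position i = 4.
  Consistency check: S_2/S_1 = 7·10 = 70 ≡ 4 = α_err ✓ (single-error assumption holds).
Step 4: error magnitude e = S_0/v_4 = S_0·∏_{j≠4}(α_4 − α_j) = 8·1 = 8 ≡ 8 (mod 11).
Step 5: correct position 4: c_4 = r_4 − e = 3 − 8 ≡ 6 (mod 11). Hence c = [1, 0, 9, 6, 8].
  Check: interpolating c through the α_i gives m(x) = 5 + 3·x (degree < 2) with m(α_i) = c_i for every i, so c is indeed a codeword.


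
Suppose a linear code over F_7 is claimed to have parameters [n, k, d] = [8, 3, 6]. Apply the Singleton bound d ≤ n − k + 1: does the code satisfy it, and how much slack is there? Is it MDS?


Singleton RHS = n − k + 1 = 6, slack = 0, bound satisfied, MDS.

Singleton bound: d ≤ n − k + 1.
Here n = 8, k = 3, so n − k + 1 = 6.
Given d = 6, check d ≤ 6: YES.
Slack = (n − k + 1) − d = 0.
The code is MDS (slack = 0).
Description: the claimed parameters are [8, 3, 6]_7; such a code would be MDS (meets Singleton bound).


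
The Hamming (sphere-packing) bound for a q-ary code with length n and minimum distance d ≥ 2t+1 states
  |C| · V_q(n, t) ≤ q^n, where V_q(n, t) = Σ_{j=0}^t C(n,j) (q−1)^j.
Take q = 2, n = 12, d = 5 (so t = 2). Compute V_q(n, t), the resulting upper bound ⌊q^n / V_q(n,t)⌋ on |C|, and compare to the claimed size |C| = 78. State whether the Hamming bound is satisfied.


V_q(n, t) = 79, q^n = 4096, Hamming bound = 51, |C| = 78 > bound (violated).

Step 1: Compute V_q(n, t) = Σ_{j=0}^2 C(n, j) (q−1)^j.
  j = 0: C(12,0)·(1)^0 = 1·1 = 1.
  j = 1: C(12,1)·(1)^1 = 12·1 = 12.
  j = 2: C(12,2)·(1)^2 = 66·1 = 66.
  V_q(n, t) = 1 + 12 + 66 = 79.
Step 2: q^n = 2^12 = 4096.
Step 3: Hamming bound ⌊q^n / V_q(n,t)⌋ = ⌊4096/79⌋ = 51.
Step 4: Compare |C| = 78 to 51: violated.
The claimed |C| lies above the Hamming bound, so no 2-ary code of length 12 with d ≥ 5 can have 78 codewords.


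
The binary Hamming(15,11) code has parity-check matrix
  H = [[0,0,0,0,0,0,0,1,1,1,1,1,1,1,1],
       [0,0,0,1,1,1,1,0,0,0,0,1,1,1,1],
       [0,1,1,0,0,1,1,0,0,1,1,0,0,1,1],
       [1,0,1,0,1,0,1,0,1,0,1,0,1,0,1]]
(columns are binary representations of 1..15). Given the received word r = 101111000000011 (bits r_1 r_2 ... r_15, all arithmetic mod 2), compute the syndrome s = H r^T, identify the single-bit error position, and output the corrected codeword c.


s = (0, 1, 0, 0)^T, error position = 4, corrected codeword c = 101011000000011

Compute s = H r^T mod 2 one row at a time:
  s_1 = 0 + 0 + 0 + 0 + 0 + 0 + 1 + 1 = 2 ≡ 0 (mod 2).
  s_2 = 1 + 1 + 1 + 0 + 0 + 0 + 1 + 1 = 5 ≡ 1 (mod 2).
  s_3 = 0 + 1 + 1 + 0 + 0 + 0 + 1 + 1 = 4 ≡ 0 (mod 2).
  s_4 = 1 + 1 + 1 + 0 + 0 + 0 + 0 + 1 = 4 ≡ 0 (mod 2).
s = (0, 1, 0, 0)^T — this equals column 4 of H (binary 0100), so error is at position 4.
Correct: flip bit 4 of r = 101111000000011 to get c = 101011000000011.


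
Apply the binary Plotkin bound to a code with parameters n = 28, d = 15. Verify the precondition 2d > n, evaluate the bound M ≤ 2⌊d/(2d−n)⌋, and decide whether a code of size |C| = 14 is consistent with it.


Plotkin bound M ≤ 14; given |C| = 14 ≤ bound (satisfied).

Check applicability: 2d = 30, n = 28.
2d − n = 2 > 0, so Plotkin applies.
Compute d/(2d−n) = 15/2 ≈ 7.5000.
⌊d/(2d−n)⌋ = 7.
Plotkin bound: M ≤ 2·7 = 14.
Given |C| = 14, check: satisfied.
This |C| is at the Plotkin bound.


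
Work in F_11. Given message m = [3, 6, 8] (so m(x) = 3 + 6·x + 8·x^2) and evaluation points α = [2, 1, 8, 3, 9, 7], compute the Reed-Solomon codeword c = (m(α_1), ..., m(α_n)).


c = [3, 6, 2, 5, 1, 8]

Message polynomial: m(x) = 3 + 6·x + 8·x^2 (mod 11).
For each evaluation point α_i, compute m(α_i) mod 11:
  α_1 = 2: Horner steps 8 → 0 → 3, so m(2) = 3.
  α_2 = 1: Horner steps 8 → 3 → 6, so m(1) = 6.
  α_3 = 8: Horner steps 8 → 4 → 2, so m(8) = 2.
  α_4 = 3: Horner steps 8 → 8 → 5, so m(3) = 5.
  α_5 = 9: Horner steps 8 → 1 → 1, so m(9) = 1.
  α_6 = 7: Horner steps 8 → 7 → 8, so m(7) = 8.
Codeword c = [3, 6, 2, 5, 1, 8] ∈ F_11^6.


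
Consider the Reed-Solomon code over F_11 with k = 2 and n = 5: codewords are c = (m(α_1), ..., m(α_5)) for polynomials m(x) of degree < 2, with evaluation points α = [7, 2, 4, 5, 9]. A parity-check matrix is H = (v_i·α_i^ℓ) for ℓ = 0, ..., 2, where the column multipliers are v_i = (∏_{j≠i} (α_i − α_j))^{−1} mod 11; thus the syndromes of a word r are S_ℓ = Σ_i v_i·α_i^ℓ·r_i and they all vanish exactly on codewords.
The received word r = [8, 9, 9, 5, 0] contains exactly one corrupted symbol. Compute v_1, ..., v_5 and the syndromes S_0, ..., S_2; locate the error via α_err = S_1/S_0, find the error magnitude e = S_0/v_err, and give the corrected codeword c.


S = (3, 6, 1), error at position 2, error magnitude e = 3, c = [8, 6, 9, 5, 0].

Step 1: column multipliers v_i = (∏_{j≠i}(α_i − α_j))^{−1} mod 11.
  i = 1 (α = 7): (7−2)(7−4)(7−5)(7−9) = 5·3·2·(−2) = −60 ≡ 6, so v_1 = 6^{−1} = 2 (mod 11).
  i = 2 (α = 2): (2−7)(2−4)(2−5)(2−9) = (−5)·(−2)·(−3)·(−7) = 210 ≡ 1, so v_2 = 1^{−1} = 1 (mod 11).
  i = 3 (α = 4): (4−7)(4−2)(4−5)(4−9) = (−3)·2·(−1)·(−5) = −30 ≡ 3, so v_3 = 3^{−1} = 4 (mod 11).
  i = 4 (α = 5): (5−7)(5−2)(5−4)(5−9) = (−2)·3·1·(−4) = 24 ≡ 2, so v_4 = 2^{−1} = 6 (mod 11).
  i = 5 (α = 9): (9−7)(9−2)(9−4)(9−5) = 2·7·5·4 = 280 ≡ 5, so v_5 = 5^{−1} = 9 (mod 11).
  v = [2, 1, 4, 6, 9].
Step 2: syndromes of r = [8, 9, 9, 5, 0] (all sums mod 11).
  S_0 = Σ v_i r_i = 2·8 + 1·9 + 4·9 + 6·5 + 9·0 = 91 ≡ 3.
  S_1 = Σ v_i α_i r_i = 2·7·8 + 1·2·9 + 4·4·9 + 6·5·5 + 9·9·0 = 424 ≡ 6.
  α_i^2 mod 11 = [5, 4, 5, 3, 4].
  S_2 = Σ v_i α_i^2 r_i = 2·5·8 + 1·4·9 + 4·5·9 + 6·3·5 + 9·4·0 = 386 ≡ 1.
  S = (3, 6, 1) ≠ 0, so r is not a codeword (an error is present).
Step 3: locate the error. For a single error e at position i, S_ℓ = v_i·e·α_i^ℓ, so α_err = S_1/S_0.
  S_0^{−1} = 3^{−1} = 4 (mod 11), so α_err = 6·4 = 24 ≡ 2 = α_2. Error position i = 2.
  Consistency check: S_2/S_1 = 1·2 = 2 ≡ 2 = α_err ✓ (single-error assumption holds).
Step 4: error magnitude e = S_0/v_2 = S_0·∏_{j≠2}(α_2 − α_j) = 3·1 = 3 ≡ 3 (mod 11).
Step 5: correct position 2: c_2 = r_2 − e = 9 − 3 ≡ 6 (mod 11). Hence c = [8, 6, 9, 5, 0].
  Check: interpolating c through the α_i gives m(x) = 3 + 7·x (degree < 2) with m(α_i) = c_i for every i, so c is indeed a codeword.


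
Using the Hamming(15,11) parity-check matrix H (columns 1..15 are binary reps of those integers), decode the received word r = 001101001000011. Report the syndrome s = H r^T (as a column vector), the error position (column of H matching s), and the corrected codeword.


s = (1, 0, 0, 1)^T, error position = 9, corrected codeword c = 001101000000011

Compute s = H r^T mod 2 one row at a time:
  s_1 = 0 + 1 + 0 + 0 + 0 + 0 + 1 + 1 = 3 ≡ 1 (mod 2).
  s_2 = 1 + 0 + 1 + 0 + 0 + 0 + 1 + 1 = 4 ≡ 0 (mod 2).
  s_3 = 0 + 1 + 1 + 0 + 0 + 0 + 1 + 1 = 4 ≡ 0 (mod 2).
  s_4 = 0 + 1 + 0 + 0 + 1 + 0 + 0 + 1 = 3 ≡ 1 (mod 2).
s = (1, 0, 0, 1)^T — this equals column 9 of H (binary 1001), so error is at position 9.
Correct: flip bit 9 of r = 001101001000011 to get c = 001101000000011.


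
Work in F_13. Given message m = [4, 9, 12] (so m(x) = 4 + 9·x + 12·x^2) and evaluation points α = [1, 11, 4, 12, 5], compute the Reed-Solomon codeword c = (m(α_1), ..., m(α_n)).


c = [12, 8, 11, 7, 11]

Message polynomial: m(x) = 4 + 9·x + 12·x^2 (mod 13).
For each evaluation point α_i, compute m(α_i) mod 13:
  α_1 = 1: Horner steps 12 → 8 → 12, so m(1) = 12.
  α_2 = 11: Horner steps 12 → 11 → 8, so m(11) = 8.
  α_3 = 4: Horner steps 12 → 5 → 11, so m(4) = 11.
  α_4 = 12: Horner steps 12 → 10 → 7, so m(12) = 7.
  α_5 = 5: Horner steps 12 → 4 → 11, so m(5) = 11.
Codeword c = [12, 8, 11, 7, 11] ∈ F_13^5.


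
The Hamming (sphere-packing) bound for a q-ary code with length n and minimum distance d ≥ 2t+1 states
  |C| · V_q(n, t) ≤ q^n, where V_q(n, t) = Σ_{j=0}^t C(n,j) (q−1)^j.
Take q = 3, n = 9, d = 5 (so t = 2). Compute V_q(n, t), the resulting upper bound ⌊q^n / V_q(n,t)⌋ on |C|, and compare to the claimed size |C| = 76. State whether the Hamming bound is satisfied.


V_q(n, t) = 163, q^n = 19683, Hamming bound = 120, |C| = 76 ≤ bound (satisfied).

Step 1: Compute V_q(n, t) = Σ_{j=0}^2 C(n, j) (q−1)^j.
  j = 0: C(9,0)·(2)^0 = 1·1 = 1.
  j = 1: C(9,1)·(2)^1 = 9·2 = 18.
  j = 2: C(9,2)·(2)^2 = 36·4 = 144.
  V_q(n, t) = 1 + 18 + 144 = 163.
Step 2: q^n = 3^9 = 19683.
Step 3: Hamming bound ⌊q^n / V_q(n,t)⌋ = ⌊19683/163⌋ = 120.
Step 4: Compare |C| = 76 to 120: satisfied.
The claimed |C| lies below the Hamming bound.


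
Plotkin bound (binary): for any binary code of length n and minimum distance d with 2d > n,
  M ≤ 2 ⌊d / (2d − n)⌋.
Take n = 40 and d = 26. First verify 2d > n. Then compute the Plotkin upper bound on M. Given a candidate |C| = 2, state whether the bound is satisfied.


Plotkin bound M ≤ 4; given |C| = 2 ≤ bound (satisfied).

Check applicability: 2d = 52, n = 40.
2d − n = 12 > 0, so Plotkin applies.
Compute d/(2d−n) = 26/12 ≈ 2.1667.
⌊d/(2d−n)⌋ = 2.
Plotkin bound: M ≤ 2·2 = 4.
Given |C| = 2, check: satisfied.
This |C| is below the Plotkin bound.


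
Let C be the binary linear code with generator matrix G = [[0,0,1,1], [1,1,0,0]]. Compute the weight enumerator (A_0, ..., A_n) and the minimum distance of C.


Weight distribution: A_0 = 1, A_2 = 2, A_4 = 1. Minimum distance d = 2.

Enumerate all 2^2 = 4 messages m ∈ F_2^2.
For each, compute codeword c = mG in F_2^4, then tally its weight.
  m = 00 → c = 0000, weight = 0.
  m = 10 → c = 0011, weight = 2.
  m = 01 → c = 1100, weight = 2.
  m = 11 → c = 1111, weight = 4.
Tally weights:
  weight 0: 1 codewords.
  weight 2: 2 codewords.
  weight 4: 1 codewords.
Minimum distance d = smallest w > 0 with A_w > 0 = 2.
Sanity: Σ A_w = 4 = 2^2 = 4 ✓.


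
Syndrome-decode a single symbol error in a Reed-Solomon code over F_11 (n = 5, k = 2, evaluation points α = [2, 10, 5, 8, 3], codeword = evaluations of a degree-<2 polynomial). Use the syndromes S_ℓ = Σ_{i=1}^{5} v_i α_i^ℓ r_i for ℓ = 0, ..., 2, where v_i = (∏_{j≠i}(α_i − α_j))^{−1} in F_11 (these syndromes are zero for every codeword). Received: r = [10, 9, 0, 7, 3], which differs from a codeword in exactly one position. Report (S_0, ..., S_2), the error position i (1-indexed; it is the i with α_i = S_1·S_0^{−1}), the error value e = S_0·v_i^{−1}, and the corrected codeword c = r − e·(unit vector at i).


S = (4, 10, 3), error at position 4, error magnitude e = 6, c = [10, 9, 0, 1, 3].

Step 1: column multipliers v_i = (∏_{j≠i}(α_i − α_j))^{−1} mod 11.
  i = 1 (α = 2): (2−10)(2−5)(2−8)(2−3) = (−8)·(−3)·(−6)·(−1) = 144 ≡ 1, so v_1 = 1^{−1} = 1 (mod 11).
  i = 2 (α = 10): (10−2)(10−5)(10−8)(10−3) = 8·5·2·7 = 560 ≡ 10, so v_2 = 10^{−1} = 10 (mod 11).
  i = 3 (α = 5): (5−2)(5−10)(5−8)(5−3) = 3·(−5)·(−3)·2 = 90 ≡ 2, so v_3 = 2^{−1} = 6 (mod 11).
  i = 4 (α = 8): (8−2)(8−10)(8−5)(8−3) = 6·(−2)·3·5 = −180 ≡ 7, so v_4 = 7^{−1} = 8 (mod 11).
  i = 5 (α = 3): (3−2)(3−10)(3−5)(3−8) = 1·(−7)·(−2)·(−5) = −70 ≡ 7, so v_5 = 7^{−1} = 8 (mod 11).
  v = [1, 10, 6, 8, 8].
Step 2: syndromes of r = [10, 9, 0, 7, 3] (all sums mod 11).
  S_0 = Σ v_i r_i = 1·10 + 10·9 + 6·0 + 8·7 + 8·3 = 180 ≡ 4.
  S_1 = Σ v_i α_i r_i = 1·2·10 + 10·10·9 + 6·5·0 + 8·8·7 + 8·3·3 = 1440 ≡ 10.
  α_i^2 mod 11 = [4, 1, 3, 9, 9].
  S_2 = Σ v_i α_i^2 r_i = 1·4·10 + 10·1·9 + 6·3·0 + 8·9·7 + 8·9·3 = 850 ≡ 3.
  S = (4, 10, 3) ≠ 0, so r is not a codeword (an error is present).
Step 3: locate the error. For a single error e at position i, S_ℓ = v_i·e·α_i^ℓ, so α_err = S_1/S_0.
  S_0^{−1} = 4^{−1} = 3 (mod 11), so α_err = 10·3 = 30 ≡ 8 = α_4. Error position i = 4.
  Consistency check: S_2/S_1 = 3·10 = 30 ≡ 8 = α_err ✓ (single-error assumption holds).
Step 4: error magnitude e = S_0/v_4 = S_0·∏_{j≠4}(α_4 − α_j) = 4·7 = 28 ≡ 6 (mod 11).
Step 5: correct position 4: c_4 = r_4 − e = 7 − 6 ≡ 1 (mod 11). Hence c = [10, 9, 0, 1, 3].
  Check: interpolating c through the α_i gives m(x) = 2 + 4·x (degree < 2) with m(α_i) = c_i for every i, so c is indeed a codeword.


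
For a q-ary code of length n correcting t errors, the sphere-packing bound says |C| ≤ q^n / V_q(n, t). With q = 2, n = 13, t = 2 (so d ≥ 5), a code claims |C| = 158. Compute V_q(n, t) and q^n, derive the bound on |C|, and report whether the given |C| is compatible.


V_q(n, t) = 92, q^n = 8192, Hamming bound = 89, |C| = 158 > bound (violated).

Step 1: Compute V_q(n, t) = Σ_{j=0}^2 C(n, j) (q−1)^j.
  j = 0: C(13,0)·(1)^0 = 1·1 = 1.
  j = 1: C(13,1)·(1)^1 = 13·1 = 13.
  j = 2: C(13,2)·(1)^2 = 78·1 = 78.
  V_q(n, t) = 1 + 13 + 78 = 92.
Step 2: q^n = 2^13 = 8192.
Step 3: Hamming bound ⌊q^n / V_q(n,t)⌋ = ⌊8192/92⌋ = 89.
Step 4: Compare |C| = 158 to 89: violated.
The claimed |C| lies above the Hamming bound, so no 2-ary code of length 13 with d ≥ 5 can have 158 codewords.


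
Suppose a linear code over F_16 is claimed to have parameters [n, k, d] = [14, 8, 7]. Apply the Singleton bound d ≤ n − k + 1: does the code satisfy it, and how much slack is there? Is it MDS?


Singleton RHS = n − k + 1 = 7, slack = 0, bound satisfied, MDS.

Singleton bound: d ≤ n − k + 1.
Here n = 14, k = 8, so n − k + 1 = 7.
Given d = 7, check d ≤ 7: YES.
Slack = (n − k + 1) − d = 0.
The code is MDS (slack = 0).
Description: the claimed parameters are [14, 8, 7]_16; such a code would be MDS (meets Singleton bound).


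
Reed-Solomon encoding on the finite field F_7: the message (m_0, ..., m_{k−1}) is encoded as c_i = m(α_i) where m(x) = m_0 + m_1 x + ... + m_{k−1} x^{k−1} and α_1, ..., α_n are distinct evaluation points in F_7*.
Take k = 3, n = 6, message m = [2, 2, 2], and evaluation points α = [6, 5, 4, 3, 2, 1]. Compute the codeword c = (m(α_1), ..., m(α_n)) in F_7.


c = [2, 6, 0, 5, 0, 6]

Message polynomial: m(x) = 2 + 2·x + 2·x^2 (mod 7).
For each evaluation point α_i, compute m(α_i) mod 7:
  α_1 = 6: Horner steps 2 → 0 → 2, so m(6) = 2.
  α_2 = 5: Horner steps 2 → 5 → 6, so m(5) = 6.
  α_3 = 4: Horner steps 2 → 3 → 0, so m(4) = 0.
  α_4 = 3: Horner steps 2 → 1 → 5, so m(3) = 5.
  α_5 = 2: Horner steps 2 → 6 → 0, so m(2) = 0.
  α_6 = 1: Horner steps 2 → 4 → 6, so m(1) = 6.
Codeword c = [2, 6, 0, 5, 0, 6] ∈ F_7^6.


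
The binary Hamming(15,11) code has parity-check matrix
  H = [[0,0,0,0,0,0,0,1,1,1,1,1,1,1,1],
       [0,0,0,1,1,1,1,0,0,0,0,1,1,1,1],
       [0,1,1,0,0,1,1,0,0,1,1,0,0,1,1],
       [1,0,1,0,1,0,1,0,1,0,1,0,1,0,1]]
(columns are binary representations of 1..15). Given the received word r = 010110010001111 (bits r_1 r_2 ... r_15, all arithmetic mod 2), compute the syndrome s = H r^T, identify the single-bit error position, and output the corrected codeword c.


s = (1, 0, 1, 1)^T, error position = 11, corrected codeword c = 010110010011111

Compute s = H r^T mod 2 one row at a time:
  s_1 = 1 + 0 + 0 + 0 + 1 + 1 + 1 + 1 = 5 ≡ 1 (mod 2).
  s_2 = 1 + 1 + 0 + 0 + 1 + 1 + 1 + 1 = 6 ≡ 0 (mod 2).
  s_3 = 1 + 0 + 0 + 0 + 0 + 0 + 1 + 1 = 3 ≡ 1 (mod 2).
  s_4 = 0 + 0 + 1 + 0 + 0 + 0 + 1 + 1 = 3 ≡ 1 (mod 2).
s = (1, 0, 1, 1)^T — this equals column 11 of H (binary 1011), so error is at position 11.
Correct: flip bit 11 of r = 010110010001111 to get c = 010110010011111.


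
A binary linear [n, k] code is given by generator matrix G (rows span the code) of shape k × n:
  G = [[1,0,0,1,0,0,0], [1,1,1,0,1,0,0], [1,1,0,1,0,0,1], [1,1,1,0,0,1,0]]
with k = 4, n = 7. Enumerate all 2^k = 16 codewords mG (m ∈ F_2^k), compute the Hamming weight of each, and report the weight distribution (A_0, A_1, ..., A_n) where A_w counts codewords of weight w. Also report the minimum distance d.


Weight distribution: A_0 = 1, A_2 = 3, A_4 = 11, A_6 = 1. Minimum distance d = 2.

Enumerate all 2^4 = 16 messages m ∈ F_2^4.
For each, compute codeword c = mG in F_2^7, then tally its weight.
  m = 0000 → c = 0000000, weight = 0.
  m = 1000 → c = 1001000, weight = 2.
  m = 0100 → c = 1110100, weight = 4.
  m = 1100 → c = 0111100, weight = 4.
  m = 0010 → c = 1101001, weight = 4.
  m = 1010 → c = 0100001, weight = 2.
  m = 0110 → c = 0011101, weight = 4.
  m = 1110 → c = 1010101, weight = 4.
  m = 0001 → c = 1110010, weight = 4.
  m = 1001 → c = 0111010, weight = 4.
  m = 0101 → c = 0000110, weight = 2.
  m = 1101 → c = 1001110, weight = 4.
  m = 0011 → c = 0011011, weight = 4.
  m = 1011 → c = 1010011, weight = 4.
  m = 0111 → c = 1101111, weight = 6.
  m = 1111 → c = 0100111, weight = 4.
Tally weights:
  weight 0: 1 codewords.
  weight 2: 3 codewords.
  weight 4: 11 codewords.
  weight 6: 1 codewords.
Minimum distance d = smallest w > 0 with A_w > 0 = 2.
Sanity: Σ A_w = 16 = 2^4 = 16 ✓.


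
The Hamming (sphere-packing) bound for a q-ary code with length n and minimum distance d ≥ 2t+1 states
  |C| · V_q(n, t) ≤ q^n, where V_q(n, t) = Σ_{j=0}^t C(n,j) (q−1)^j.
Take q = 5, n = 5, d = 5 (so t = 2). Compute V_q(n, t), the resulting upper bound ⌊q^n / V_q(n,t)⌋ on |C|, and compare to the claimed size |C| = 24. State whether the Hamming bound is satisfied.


V_q(n, t) = 181, q^n = 3125, Hamming bound = 17, |C| = 24 > bound (violated).

Step 1: Compute V_q(n, t) = Σ_{j=0}^2 C(n, j) (q−1)^j.
  j = 0: C(5,0)·(4)^0 = 1·1 = 1.
  j = 1: C(5,1)·(4)^1 = 5·4 = 20.
  j = 2: C(5,2)·(4)^2 = 10·16 = 160.
  V_q(n, t) = 1 + 20 + 160 = 181.
Step 2: q^n = 5^5 = 3125.
Step 3: Hamming bound ⌊q^n / V_q(n,t)⌋ = ⌊3125/181⌋ = 17.
Step 4: Compare |C| = 24 to 17: violated.
The claimed |C| lies above the Hamming bound, so no 5-ary code of length 5 with d ≥ 5 can have 24 codewords.


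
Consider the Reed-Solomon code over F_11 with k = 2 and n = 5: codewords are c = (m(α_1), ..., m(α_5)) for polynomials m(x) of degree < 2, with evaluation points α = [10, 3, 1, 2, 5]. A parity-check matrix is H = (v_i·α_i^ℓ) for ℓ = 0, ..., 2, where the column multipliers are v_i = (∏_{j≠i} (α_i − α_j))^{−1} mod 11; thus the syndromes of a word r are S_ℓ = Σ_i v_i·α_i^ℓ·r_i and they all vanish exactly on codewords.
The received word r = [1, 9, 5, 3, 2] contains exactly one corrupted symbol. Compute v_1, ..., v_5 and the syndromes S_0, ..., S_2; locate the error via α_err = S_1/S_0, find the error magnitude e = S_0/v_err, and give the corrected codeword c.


S = (2, 4, 8), error at position 4, error magnitude e = 7, c = [1, 9, 5, 7, 2].

Step 1: column multipliers v_i = (∏_{j≠i}(α_i − α_j))^{−1} mod 11.
  i = 1 (α = 10): (10−3)(10−1)(10−2)(10−5) = 7·9·8·5 = 2520 ≡ 1, so v_1 = 1^{−1} = 1 (mod 11).
  i = 2 (α = 3): (3−10)(3−1)(3−2)(3−5) = (−7)·2·1·(−2) = 28 ≡ 6, so v_2 = 6^{−1} = 2 (mod 11).
  i = 3 (α = 1): (1−10)(1−3)(1−2)(1−5) = (−9)·(−2)·(−1)·(−4) = 72 ≡ 6, so v_3 = 6^{−1} = 2 (mod 11).
  i = 4 (α = 2): (2−10)(2−3)(2−1)(2−5) = (−8)·(−1)·1·(−3) = −24 ≡ 9, so v_4 = 9^{−1} = 5 (mod 11).
  i = 5 (α = 5): (5−10)(5−3)(5−1)(5−2) = (−5)·2·4·3 = −120 ≡ 1, so v_5 = 1^{−1} = 1 (mod 11).
  v = [1, 2, 2, 5, 1].
Step 2: syndromes of r = [1, 9, 5, 3, 2] (all sums mod 11).
  S_0 = Σ v_i r_i = 1·1 + 2·9 + 2·5 + 5·3 + 1·2 = 46 ≡ 2.
  S_1 = Σ v_i α_i r_i = 1·10·1 + 2·3·9 + 2·1·5 + 5·2·3 + 1·5·2 = 114 ≡ 4.
  α_i^2 mod 11 = [1, 9, 1, 4, 3].
  S_2 = Σ v_i α_i^2 r_i = 1·1·1 + 2·9·9 + 2·1·5 + 5·4·3 + 1·3·2 = 239 ≡ 8.
  S = (2, 4, 8) ≠ 0, so r is not a codeword (an error is present).
Step 3: locate the error. For a single error e at position i, S_ℓ = v_i·e·α_i^ℓ, so α_err = S_1/S_0.
  S_0^{−1} = 2^{−1} = 6 (mod 11), so α_err = 4·6 = 24 ≡ 2 = α_4. Error position i = 4.
  Consistency check: S_2/S_1 = 8·3 = 24 ≡ 2 = α_err ✓ (single-error assumption holds).
Step 4: error magnitude e = S_0/v_4 = S_0·∏_{j≠4}(α_4 − α_j) = 2·9 = 18 ≡ 7 (mod 11).
Step 5: correct position 4: c_4 = r_4 − e = 3 − 7 ≡ 7 (mod 11). Hence c = [1, 9, 5, 7, 2].
  Check: interpolating c through the α_i gives m(x) = 3 + 2·x (degree < 2) with m(α_i) = c_i for every i, so c is indeed a codeword.


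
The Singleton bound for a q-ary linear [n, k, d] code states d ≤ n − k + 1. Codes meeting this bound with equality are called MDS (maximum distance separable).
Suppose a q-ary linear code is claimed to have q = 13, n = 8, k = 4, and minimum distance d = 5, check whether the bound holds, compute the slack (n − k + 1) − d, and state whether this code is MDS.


Singleton RHS = n − k + 1 = 5, slack = 0, bound satisfied, MDS.

Singleton bound: d ≤ n − k + 1.
Here n = 8, k = 4, so n − k + 1 = 5.
Given d = 5, check d ≤ 5: YES.
Slack = (n − k + 1) − d = 0.
The code is MDS (slack = 0).
Description: the claimed parameters are [8, 4, 5]_13; such a code would be MDS (meets Singleton bound).


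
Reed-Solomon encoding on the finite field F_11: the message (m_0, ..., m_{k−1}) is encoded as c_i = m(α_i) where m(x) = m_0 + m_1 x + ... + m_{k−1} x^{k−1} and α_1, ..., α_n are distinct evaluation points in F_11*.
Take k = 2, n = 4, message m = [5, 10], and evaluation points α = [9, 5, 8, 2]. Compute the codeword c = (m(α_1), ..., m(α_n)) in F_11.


c = [7, 0, 8, 3]

Message polynomial: m(x) = 5 + 10·x (mod 11).
For each evaluation point α_i, compute m(α_i) mod 11:
  α_1 = 9: Horner steps 10 → 7, so m(9) = 7.
  α_2 = 5: Horner steps 10 → 0, so m(5) = 0.
  α_3 = 8: Horner steps 10 → 8, so m(8) = 8.
  α_4 = 2: Horner steps 10 → 3, so m(2) = 3.
Codeword c = [7, 0, 8, 3] ∈ F_11^4.


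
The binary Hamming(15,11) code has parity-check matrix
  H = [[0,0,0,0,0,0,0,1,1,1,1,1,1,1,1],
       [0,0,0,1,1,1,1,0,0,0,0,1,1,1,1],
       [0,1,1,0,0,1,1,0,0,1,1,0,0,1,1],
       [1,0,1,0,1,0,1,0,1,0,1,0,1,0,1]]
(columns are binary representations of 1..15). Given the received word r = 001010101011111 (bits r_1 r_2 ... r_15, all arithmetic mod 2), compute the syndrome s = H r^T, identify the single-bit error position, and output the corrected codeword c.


s = (0, 0, 1, 1)^T, error position = 3, corrected codeword c = 000010101011111

Compute s = H r^T mod 2 one row at a time:
  s_1 = 0 + 1 + 0 + 1 + 1 + 1 + 1 + 1 = 6 ≡ 0 (mod 2).
  s_2 = 0 + 1 + 0 + 1 + 1 + 1 + 1 + 1 = 6 ≡ 0 (mod 2).
  s_3 = 0 + 1 + 0 + 1 + 0 + 1 + 1 + 1 = 5 ≡ 1 (mod 2).
  s_4 = 0 + 1 + 1 + 1 + 1 + 1 + 1 + 1 = 7 ≡ 1 (mod 2).
s = (0, 0, 1, 1)^T — this equals column 3 of H (binary 0011), so error is at position 3.
Correct: flip bit 3 of r = 001010101011111 to get c = 000010101011111.


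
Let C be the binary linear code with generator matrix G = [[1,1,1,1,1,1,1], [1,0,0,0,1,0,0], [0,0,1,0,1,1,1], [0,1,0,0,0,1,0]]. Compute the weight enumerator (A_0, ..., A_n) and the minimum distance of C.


Weight distribution: A_0 = 1, A_2 = 2, A_3 = 5, A_4 = 5, A_5 = 2, A_7 = 1. Minimum distance d = 2.

Enumerate all 2^4 = 16 messages m ∈ F_2^4.
For each, compute codeword c = mG in F_2^7, then tally its weight.
  m = 0000 → c = 0000000, weight = 0.
  m = 1000 → c = 1111111, weight = 7.
  m = 0100 → c = 1000100, weight = 2.
  m = 1100 → c = 0111011, weight = 5.
  m = 0010 → c = 0010111, weight = 4.
  m = 1010 → c = 1101000, weight = 3.
  m = 0110 → c = 1010011, weight = 4.
  m = 1110 → c = 0101100, weight = 3.
  m = 0001 → c = 0100010, weight = 2.
  m = 1001 → c = 1011101, weight = 5.
  m = 0101 → c = 1100110, weight = 4.
  m = 1101 → c = 0011001, weight = 3.
  m = 0011 → c = 0110101, weight = 4.
  m = 1011 → c = 1001010, weight = 3.
  m = 0111 → c = 1110001, weight = 4.
  m = 1111 → c = 0001110, weight = 3.
Tally weights:
  weight 0: 1 codewords.
  weight 2: 2 codewords.
  weight 3: 5 codewords.
  weight 4: 5 codewords.
  weight 5: 2 codewords.
  weight 7: 1 codewords.
Minimum distance d = smallest w > 0 with A_w > 0 = 2.
Sanity: Σ A_w = 16 = 2^4 = 16 ✓.


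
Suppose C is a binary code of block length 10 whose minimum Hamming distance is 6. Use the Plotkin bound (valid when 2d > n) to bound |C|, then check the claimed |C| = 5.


Plotkin bound M ≤ 6; given |C| = 5 ≤ bound (satisfied).

Check applicability: 2d = 12, n = 10.
2d − n = 2 > 0, so Plotkin applies.
Compute d/(2d−n) = 6/2 ≈ 3.0000.
⌊d/(2d−n)⌋ = 3.
Plotkin bound: M ≤ 2·3 = 6.
Given |C| = 5, check: satisfied.
This |C| is below the Plotkin bound.


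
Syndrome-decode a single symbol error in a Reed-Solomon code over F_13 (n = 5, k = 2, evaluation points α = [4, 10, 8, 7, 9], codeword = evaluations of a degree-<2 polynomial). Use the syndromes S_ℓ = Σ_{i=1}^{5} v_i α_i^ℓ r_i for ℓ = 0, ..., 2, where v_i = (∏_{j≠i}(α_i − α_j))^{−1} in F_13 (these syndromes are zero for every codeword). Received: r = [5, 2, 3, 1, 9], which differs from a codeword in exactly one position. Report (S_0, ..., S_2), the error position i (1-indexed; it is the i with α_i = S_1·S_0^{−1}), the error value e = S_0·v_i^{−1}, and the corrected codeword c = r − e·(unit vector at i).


S = (7, 10, 5), error at position 4, error magnitude e = 4, c = [5, 2, 3, 10, 9].

Step 1: column multipliers v_i = (∏_{j≠i}(α_i − α_j))^{−1} mod 13.
  i = 1 (α = 4): (4−10)(4−8)(4−7)(4−9) = (−6)·(−4)·(−3)·(−5) = 360 ≡ 9, so v_1 = 9^{−1} = 3 (mod 13).
  i = 2 (α = 10): (10−4)(10−8)(10−7)(10−9) = 6·2·3·1 = 36 ≡ 10, so v_2 = 10^{−1} = 4 (mod 13).
  i = 3 (α = 8): (8−4)(8−10)(8−7)(8−9) = 4·(−2)·1·(−1) = 8 ≡ 8, so v_3 = 8^{−1} = 5 (mod 13).
  i = 4 (α = 7): (7−4)(7−10)(7−8)(7−9) = 3·(−3)·(−1)·(−2) = −18 ≡ 8, so v_4 = 8^{−1} = 5 (mod 13).
  i = 5 (α = 9): (9−4)(9−10)(9−8)(9−7) = 5·(−1)·1·2 = −10 ≡ 3, so v_5 = 3^{−1} = 9 (mod 13).
  v = [3, 4, 5, 5, 9].
Step 2: syndromes of r = [5, 2, 3, 1, 9] (all sums mod 13).
  S_0 = Σ v_i r_i = 3·5 + 4·2 + 5·3 + 5·1 + 9·9 = 124 ≡ 7.
  S_1 = Σ v_i α_i r_i = 3·4·5 + 4·10·2 + 5·8·3 + 5·7·1 + 9·9·9 = 1024 ≡ 10.
  α_i^2 mod 13 = [3, 9, 12, 10, 3].
  S_2 = Σ v_i α_i^2 r_i = 3·3·5 + 4·9·2 + 5·12·3 + 5·10·1 + 9·3·9 = 590 ≡ 5.
  S = (7, 10, 5) ≠ 0, so r is not a codeword (an error is present).
Step 3: locate the error. For a single error e at position i, S_ℓ = v_i·e·α_i^ℓ, so α_err = S_1/S_0.
  S_0^{−1} = 7^{−1} = 2 (mod 13), so α_err = 10·2 = 20 ≡ 7 = α_4. Error position i = 4.
  Consistency check: S_2/S_1 = 5·4 = 20 ≡ 7 = α_err ✓ (single-error assumption holds).
Step 4: error magnitude e = S_0/v_4 = S_0·∏_{j≠4}(α_4 − α_j) = 7·8 = 56 ≡ 4 (mod 13).
Step 5: correct position 4: c_4 = r_4 − e = 1 − 4 ≡ 10 (mod 13). Hence c = [5, 2, 3, 10, 9].
  Check: interpolating c through the α_i gives m(x) = 7 + 6·x (degree < 2) with m(α_i) = c_i for every i, so c is indeed a codeword.


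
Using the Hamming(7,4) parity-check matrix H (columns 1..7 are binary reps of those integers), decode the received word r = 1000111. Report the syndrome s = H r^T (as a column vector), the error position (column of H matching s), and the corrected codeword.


s = (1, 0, 1)^T, error position = 5, corrected codeword c = 1000011

Compute s = H r^T mod 2 one row at a time:
  s_1 = 0 + 1 + 1 + 1 = 3 ≡ 1 (mod 2).
  s_2 = 0 + 0 + 1 + 1 = 2 ≡ 0 (mod 2).
  s_3 = 1 + 0 + 1 + 1 = 3 ≡ 1 (mod 2).
s = (1, 0, 1)^T — this equals column 5 of H (binary 101), so error is at position 5.
Correct: flip bit 5 of r = 1000111 to get c = 1000011.


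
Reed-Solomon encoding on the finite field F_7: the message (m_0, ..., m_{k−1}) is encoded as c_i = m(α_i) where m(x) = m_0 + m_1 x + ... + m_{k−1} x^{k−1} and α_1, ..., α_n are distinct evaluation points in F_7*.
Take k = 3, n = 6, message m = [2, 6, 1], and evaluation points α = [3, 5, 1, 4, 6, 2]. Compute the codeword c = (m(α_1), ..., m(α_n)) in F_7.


c = [1, 1, 2, 0, 4, 4]

Message polynomial: m(x) = 2 + 6·x + 1·x^2 (mod 7).
For each evaluation point α_i, compute m(α_i) mod 7:
  α_1 = 3: Horner steps 1 → 2 → 1, so m(3) = 1.
  α_2 = 5: Horner steps 1 → 4 → 1, so m(5) = 1.
  α_3 = 1: Horner steps 1 → 0 → 2, so m(1) = 2.
  α_4 = 4: Horner steps 1 → 3 → 0, so m(4) = 0.
  α_5 = 6: Horner steps 1 → 5 → 4, so m(6) = 4.
  α_6 = 2: Horner steps 1 → 1 → 4, so m(2) = 4.
Codeword c = [1, 1, 2, 0, 4, 4] ∈ F_7^6.


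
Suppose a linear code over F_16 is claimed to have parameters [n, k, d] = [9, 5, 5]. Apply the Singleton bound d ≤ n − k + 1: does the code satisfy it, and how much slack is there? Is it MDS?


Singleton RHS = n − k + 1 = 5, slack = 0, bound satisfied, MDS.

Singleton bound: d ≤ n − k + 1.
Here n = 9, k = 5, so n − k + 1 = 5.
Given d = 5, check d ≤ 5: YES.
Slack = (n − k + 1) − d = 0.
The code is MDS (slack = 0).
Description: the claimed parameters are [9, 5, 5]_16; such a code would be MDS (meets Singleton bound).


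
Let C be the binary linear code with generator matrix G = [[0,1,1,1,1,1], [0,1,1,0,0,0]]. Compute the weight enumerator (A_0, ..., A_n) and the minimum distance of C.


Weight distribution: A_0 = 1, A_2 = 1, A_3 = 1, A_5 = 1. Minimum distance d = 2.

Enumerate all 2^2 = 4 messages m ∈ F_2^2.
For each, compute codeword c = mG in F_2^6, then tally its weight.
  m = 00 → c = 000000, weight = 0.
  m = 10 → c = 011111, weight = 5.
  m = 01 → c = 011000, weight = 2.
  m = 11 → c = 000111, weight = 3.
Tally weights:
  weight 0: 1 codewords.
  weight 2: 1 codewords.
  weight 3: 1 codewords.
  weight 5: 1 codewords.
Minimum distance d = smallest w > 0 with A_w > 0 = 2.
Sanity: Σ A_w = 4 = 2^2 = 4 ✓.


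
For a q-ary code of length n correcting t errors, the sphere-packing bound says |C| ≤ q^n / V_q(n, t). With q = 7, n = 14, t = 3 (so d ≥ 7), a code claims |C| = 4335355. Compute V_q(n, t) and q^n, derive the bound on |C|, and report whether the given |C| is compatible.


V_q(n, t) = 81985, q^n = 678223072849, Hamming bound = 8272526, |C| = 4335355 ≤ bound (satisfied).

Step 1: Compute V_q(n, t) = Σ_{j=0}^3 C(n, j) (q−1)^j.
  j = 0: C(14,0)·(6)^0 = 1·1 = 1.
  j = 1: C(14,1)·(6)^1 = 14·6 = 84.
  j = 2: C(14,2)·(6)^2 = 91·36 = 3276.
  j = 3: C(14,3)·(6)^3 = 364·216 = 78624.
  V_q(n, t) = 1 + 84 + 3276 + 78624 = 81985.
Step 2: q^n = 7^14 = 678223072849.
Step 3: Hamming bound ⌊q^n / V_q(n,t)⌋ = ⌊678223072849/81985⌋ = 8272526.
Step 4: Compare |C| = 4335355 to 8272526: satisfied.
The claimed |C| lies below the Hamming bound.


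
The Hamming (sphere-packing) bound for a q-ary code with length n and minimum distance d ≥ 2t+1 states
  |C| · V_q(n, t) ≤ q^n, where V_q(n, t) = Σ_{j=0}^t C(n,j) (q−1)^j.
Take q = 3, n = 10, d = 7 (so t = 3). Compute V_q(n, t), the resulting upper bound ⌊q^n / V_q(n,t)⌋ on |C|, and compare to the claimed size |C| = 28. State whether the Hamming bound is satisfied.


V_q(n, t) = 1161, q^n = 59049, Hamming bound = 50, |C| = 28 ≤ bound (satisfied).

Step 1: Compute V_q(n, t) = Σ_{j=0}^3 C(n, j) (q−1)^j.
  j = 0: C(10,0)·(2)^0 = 1·1 = 1.
  j = 1: C(10,1)·(2)^1 = 10·2 = 20.
  j = 2: C(10,2)·(2)^2 = 45·4 = 180.
  j = 3: C(10,3)·(2)^3 = 120·8 = 960.
  V_q(n, t) = 1 + 20 + 180 + 960 = 1161.
Step 2: q^n = 3^10 = 59049.
Step 3: Hamming bound ⌊q^n / V_q(n,t)⌋ = ⌊59049/1161⌋ = 50.
Step 4: Compare |C| = 28 to 50: satisfied.
The claimed |C| lies below the Hamming bound.
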